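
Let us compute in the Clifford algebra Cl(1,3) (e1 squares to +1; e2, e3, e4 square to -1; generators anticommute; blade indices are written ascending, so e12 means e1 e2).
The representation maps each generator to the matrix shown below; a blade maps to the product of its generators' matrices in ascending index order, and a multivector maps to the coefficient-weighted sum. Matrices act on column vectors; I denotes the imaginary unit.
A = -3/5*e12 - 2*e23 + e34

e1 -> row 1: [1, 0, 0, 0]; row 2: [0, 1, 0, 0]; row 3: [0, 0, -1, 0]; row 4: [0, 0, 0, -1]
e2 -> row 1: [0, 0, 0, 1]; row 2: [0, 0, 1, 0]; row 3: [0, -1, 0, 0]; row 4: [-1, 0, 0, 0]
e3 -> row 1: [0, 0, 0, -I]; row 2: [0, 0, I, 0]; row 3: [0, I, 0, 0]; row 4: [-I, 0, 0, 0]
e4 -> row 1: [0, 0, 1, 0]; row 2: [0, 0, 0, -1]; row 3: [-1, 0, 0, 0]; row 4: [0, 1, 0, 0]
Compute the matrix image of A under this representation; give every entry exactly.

Bivector images (products of the table entries): rho(e12) = rho(e1)rho(e2) = row 1: [0, 0, 0, 1]; row 2: [0, 0, 1, 0]; row 3: [0, 1, 0, 0]; row 4: [1, 0, 0, 0]; rho(e23) = rho(e2)rho(e3) = row 1: [-I, 0, 0, 0]; row 2: [0, I, 0, 0]; row 3: [0, 0, -I, 0]; row 4: [0, 0, 0, I]; rho(e34) = rho(e3)rho(e4) = row 1: [0, -I, 0, 0]; row 2: [-I, 0, 0, 0]; row 3: [0, 0, 0, -I]; row 4: [0, 0, -I, 0].
M = (-3/5)*rho(e12) + (-2)*rho(e23) + (1)*rho(e34), summed entrywise:
Answer: row 1: [2*I, -I, 0, -3/5]; row 2: [-I, -2*I, -3/5, 0]; row 3: [0, -3/5, 2*I, -I]; row 4: [-3/5, 0, -I, -2*I]


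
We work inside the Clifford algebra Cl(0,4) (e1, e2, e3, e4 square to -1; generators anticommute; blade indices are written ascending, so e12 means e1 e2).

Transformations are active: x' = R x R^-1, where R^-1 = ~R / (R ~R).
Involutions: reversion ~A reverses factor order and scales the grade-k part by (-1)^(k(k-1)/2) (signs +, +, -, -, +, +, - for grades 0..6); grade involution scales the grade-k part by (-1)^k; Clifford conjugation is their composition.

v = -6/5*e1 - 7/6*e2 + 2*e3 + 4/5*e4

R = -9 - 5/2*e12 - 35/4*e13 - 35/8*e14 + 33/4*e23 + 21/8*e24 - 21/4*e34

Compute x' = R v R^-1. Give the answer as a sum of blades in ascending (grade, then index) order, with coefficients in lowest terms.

~R = -9 + 5/2*e12 + 35/4*e13 + 35/8*e14 - 33/4*e23 - 21/8*e24 + 21/4*e34, and R ~R = 9135/32, so R^-1 = ~R / (9135/32).
R v = 1733/60*e1 - 51/10*e2 - 517/40*e3 - 1241/80*e4 - 3013/120*e123 - 2461/240*e124 + 161/20*e134 + 299/40*e234
Answer: -179/70*e1 - 121/189*e2 - 601/945*e3 + 8/27*e4


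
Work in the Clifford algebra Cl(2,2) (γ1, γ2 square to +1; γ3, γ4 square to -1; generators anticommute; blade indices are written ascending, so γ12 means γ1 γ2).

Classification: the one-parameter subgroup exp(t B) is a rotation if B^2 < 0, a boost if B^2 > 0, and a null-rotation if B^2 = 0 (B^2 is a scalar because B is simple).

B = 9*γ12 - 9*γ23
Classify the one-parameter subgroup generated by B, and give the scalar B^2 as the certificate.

B^2 term by term: the squares give (9)^2*(γ12)^2 + (-9)^2*(γ23)^2 = 81*(-1) + 81*(+1) = 0 (each basis 2-blade squares to minus the product of its generators' squares); cross terms between blades sharing an index anticommute and cancel. So B^2 = 0.
Answer: null-rotation, certificate B^2 = 0. Why this suffices: the scalar 0 survives any versor conjugation, so its sign alone determines the class however B is presented.


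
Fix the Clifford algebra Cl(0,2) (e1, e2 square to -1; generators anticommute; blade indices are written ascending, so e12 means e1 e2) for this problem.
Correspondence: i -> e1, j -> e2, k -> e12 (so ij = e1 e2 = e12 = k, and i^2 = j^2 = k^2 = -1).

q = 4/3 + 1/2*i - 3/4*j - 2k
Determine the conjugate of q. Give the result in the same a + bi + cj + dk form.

In blades: q = 4/3 + 1/2*e1 - 3/4*e2 - 2*e12.
Conjugation here is Clifford conjugation: the scalar is fixed and the grade-1 and grade-2 blades all flip sign, giving 4/3 - 1/2*e1 + 3/4*e2 + 2*e12; translating back:
Answer: 4/3 - 1/2*i + 3/4*j + 2k


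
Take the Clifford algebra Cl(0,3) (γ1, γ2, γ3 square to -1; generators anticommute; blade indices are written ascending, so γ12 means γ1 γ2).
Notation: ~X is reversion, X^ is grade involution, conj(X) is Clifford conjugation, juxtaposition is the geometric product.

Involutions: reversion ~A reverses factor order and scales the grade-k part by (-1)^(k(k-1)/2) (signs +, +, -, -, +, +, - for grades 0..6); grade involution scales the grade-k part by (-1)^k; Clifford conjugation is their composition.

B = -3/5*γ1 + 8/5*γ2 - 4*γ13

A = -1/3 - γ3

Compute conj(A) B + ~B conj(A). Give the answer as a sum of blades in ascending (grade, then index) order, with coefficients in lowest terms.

first term: -19/5*γ1 - 8/15*γ2 + 29/15*γ13 - 8/5*γ23
second term: -19/5*γ1 - 8/15*γ2 - 29/15*γ13 + 8/5*γ23
Answer: -38/5*γ1 - 16/15*γ2


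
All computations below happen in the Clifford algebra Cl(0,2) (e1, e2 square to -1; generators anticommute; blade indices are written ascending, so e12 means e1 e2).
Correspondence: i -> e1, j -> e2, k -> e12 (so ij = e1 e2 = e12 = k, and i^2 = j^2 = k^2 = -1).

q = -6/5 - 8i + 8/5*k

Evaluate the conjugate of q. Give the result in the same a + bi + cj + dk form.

In blades: q = -6/5 - 8*e1 + 8/5*e12.
Conjugation here is Clifford conjugation: the scalar is fixed and the grade-1 and grade-2 blades all flip sign, giving -6/5 + 8*e1 - 8/5*e12; translating back:
Answer: -6/5 + 8i - 8/5*k


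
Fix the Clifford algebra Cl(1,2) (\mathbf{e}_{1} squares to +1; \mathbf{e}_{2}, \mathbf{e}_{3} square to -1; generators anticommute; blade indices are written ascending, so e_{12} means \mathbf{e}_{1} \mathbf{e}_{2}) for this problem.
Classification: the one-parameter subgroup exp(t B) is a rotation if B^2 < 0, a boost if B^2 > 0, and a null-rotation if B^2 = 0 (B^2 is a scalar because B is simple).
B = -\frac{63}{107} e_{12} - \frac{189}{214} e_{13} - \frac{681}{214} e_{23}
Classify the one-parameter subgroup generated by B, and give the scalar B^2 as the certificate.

B^2 term by term: the squares give (-\frac{63}{107})^2*(e_{12})^2 + (-\frac{189}{214})^2*(e_{13})^2 + (-\frac{681}{214})^2*(e_{23})^2 = \frac{3969}{11449}*(+1) + \frac{35721}{45796}*(+1) + \frac{463761}{45796}*(-1) = -9 (each basis 2-blade squares to minus the product of its generators' squares); cross terms between blades sharing an index anticommute and cancel. So B^2 = -9.
Answer: rotation, certificate B^2 = -9. Key observation: B^2 = -9 is a conjugation invariant, so its sign decides the class regardless of the surface form of B.


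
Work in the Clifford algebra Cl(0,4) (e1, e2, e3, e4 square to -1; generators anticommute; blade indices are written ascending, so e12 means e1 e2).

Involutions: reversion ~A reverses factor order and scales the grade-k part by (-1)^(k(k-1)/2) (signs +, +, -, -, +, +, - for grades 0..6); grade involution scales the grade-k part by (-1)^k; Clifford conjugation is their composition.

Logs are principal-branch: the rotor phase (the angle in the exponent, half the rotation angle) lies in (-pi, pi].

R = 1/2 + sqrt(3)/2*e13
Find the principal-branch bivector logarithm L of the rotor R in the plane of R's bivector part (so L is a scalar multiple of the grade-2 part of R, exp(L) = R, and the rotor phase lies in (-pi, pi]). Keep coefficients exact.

The scalar part of R is 1/2, and that scalar determines the rotor phase on the principal branch; recovering the unit plane as bivector-part over sine of the phase gives L = phase * plane.
Concretely: cos(phase) = 1/2 gives phase = ±pi/3, and since phase/sin(phase) is even the sign is immaterial: L = (phase/sin(phase)) * <R>_2 = (2*sqrt(3)*pi/9) * <R>_2.
Answer: pi/3*e13


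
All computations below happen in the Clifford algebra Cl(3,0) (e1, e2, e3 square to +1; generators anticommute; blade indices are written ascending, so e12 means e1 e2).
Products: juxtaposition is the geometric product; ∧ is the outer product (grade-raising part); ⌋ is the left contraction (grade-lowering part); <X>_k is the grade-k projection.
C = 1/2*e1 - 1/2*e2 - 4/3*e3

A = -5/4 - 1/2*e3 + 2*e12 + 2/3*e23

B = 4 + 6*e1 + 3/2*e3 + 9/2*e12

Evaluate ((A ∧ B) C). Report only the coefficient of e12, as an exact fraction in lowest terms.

step 1: -5 - 15/2*e1 - 31/8*e3 + 19/8*e12 + 3*e13 + 8/3*e23 + 19/4*e123
step 2: 17/12 - 123/16*e1 - 323/144*e2 + 13/2*e3 - 31/12*e12 + 229/16*e13 + 7/16*e23 - 1/3*e123
Answer: -31/12


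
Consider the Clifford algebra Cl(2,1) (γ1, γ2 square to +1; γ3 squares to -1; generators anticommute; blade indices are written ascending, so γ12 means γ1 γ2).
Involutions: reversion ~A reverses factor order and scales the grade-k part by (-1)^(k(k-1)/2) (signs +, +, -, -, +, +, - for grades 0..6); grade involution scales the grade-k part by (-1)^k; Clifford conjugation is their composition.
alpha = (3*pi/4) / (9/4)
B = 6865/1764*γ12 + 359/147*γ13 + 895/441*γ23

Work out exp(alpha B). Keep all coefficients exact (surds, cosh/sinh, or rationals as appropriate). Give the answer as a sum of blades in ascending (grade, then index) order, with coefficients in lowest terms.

B^2 term by term: the squares give (6865/1764)^2*(γ12)^2 + (359/147)^2*(γ13)^2 + (895/441)^2*(γ23)^2 = 47128225/3111696*(-1) + 128881/21609*(+1) + 801025/194481*(+1) = -81/16 (each basis 2-blade squares to minus the product of its generators' squares); cross terms between blades sharing an index anticommute and cancel. So B^2 = -81/16.
B^2 = -81/16 — circular case — the even/odd split gives cos and sin: l = 9/4, alpha*l = 3*pi/4, so exp(alpha B) = cos(3*pi/4) + (sin(3*pi/4)/(9/4))*B = -sqrt(2)/2 + (2*sqrt(2)/9)*B.
Answer: -sqrt(2)/2 + 6865*sqrt(2)/7938*γ12 + 718*sqrt(2)/1323*γ13 + 1790*sqrt(2)/3969*γ23


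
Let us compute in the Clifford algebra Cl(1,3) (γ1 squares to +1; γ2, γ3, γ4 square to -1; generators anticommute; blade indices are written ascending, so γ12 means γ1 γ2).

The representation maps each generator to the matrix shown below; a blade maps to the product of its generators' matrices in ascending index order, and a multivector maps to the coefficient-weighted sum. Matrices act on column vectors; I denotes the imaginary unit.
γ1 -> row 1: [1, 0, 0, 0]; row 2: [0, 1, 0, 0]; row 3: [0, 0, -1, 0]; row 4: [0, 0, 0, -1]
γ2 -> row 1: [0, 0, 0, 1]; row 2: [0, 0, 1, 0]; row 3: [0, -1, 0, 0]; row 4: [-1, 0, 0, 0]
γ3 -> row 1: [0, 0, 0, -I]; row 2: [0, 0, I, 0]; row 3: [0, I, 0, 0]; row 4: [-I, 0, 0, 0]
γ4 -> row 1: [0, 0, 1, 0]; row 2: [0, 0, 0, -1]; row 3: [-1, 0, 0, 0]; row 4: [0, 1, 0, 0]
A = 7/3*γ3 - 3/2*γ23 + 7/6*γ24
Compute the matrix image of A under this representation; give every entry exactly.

Bivector images (products of the table entries): rho(γ23) = rho(γ2)rho(γ3) = row 1: [-I, 0, 0, 0]; row 2: [0, I, 0, 0]; row 3: [0, 0, -I, 0]; row 4: [0, 0, 0, I]; rho(γ24) = rho(γ2)rho(γ4) = row 1: [0, 1, 0, 0]; row 2: [-1, 0, 0, 0]; row 3: [0, 0, 0, 1]; row 4: [0, 0, -1, 0].
M = (7/3)*rho(γ3) + (-3/2)*rho(γ23) + (7/6)*rho(γ24), summed entrywise:
Answer: row 1: [3*I/2, 7/6, 0, -7*I/3]; row 2: [-7/6, -3*I/2, 7*I/3, 0]; row 3: [0, 7*I/3, 3*I/2, 7/6]; row 4: [-7*I/3, 0, -7/6, -3*I/2]


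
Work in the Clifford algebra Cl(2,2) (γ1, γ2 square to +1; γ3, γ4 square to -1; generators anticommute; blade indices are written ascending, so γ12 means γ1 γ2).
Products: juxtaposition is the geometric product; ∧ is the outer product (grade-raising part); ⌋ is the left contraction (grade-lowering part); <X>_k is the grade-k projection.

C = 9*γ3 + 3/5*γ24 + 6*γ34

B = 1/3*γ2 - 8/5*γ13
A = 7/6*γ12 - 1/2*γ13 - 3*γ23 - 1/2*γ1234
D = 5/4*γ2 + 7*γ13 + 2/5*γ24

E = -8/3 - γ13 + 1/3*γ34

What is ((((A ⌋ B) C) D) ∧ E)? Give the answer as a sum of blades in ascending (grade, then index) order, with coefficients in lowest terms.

step 1: 4/5
step 2: 36/5*γ3 + 12/25*γ24 + 24/5*γ34
step 3: 24/125 + 252/5*γ1 - 3/5*γ4 + 168/5*γ14 - 273/25*γ23 + 78/25*γ234 - 84/25*γ1234
step 4: -64/125 - 672/5*γ1 + 8/5*γ4 - 24/125*γ13 - 448/5*γ14 + 728/25*γ23 + 8/125*γ34 + 87/5*γ134 - 208/25*γ234 + 224/25*γ1234
Answer: -64/125 - 672/5*γ1 + 8/5*γ4 - 24/125*γ13 - 448/5*γ14 + 728/25*γ23 + 8/125*γ34 + 87/5*γ134 - 208/25*γ234 + 224/25*γ1234


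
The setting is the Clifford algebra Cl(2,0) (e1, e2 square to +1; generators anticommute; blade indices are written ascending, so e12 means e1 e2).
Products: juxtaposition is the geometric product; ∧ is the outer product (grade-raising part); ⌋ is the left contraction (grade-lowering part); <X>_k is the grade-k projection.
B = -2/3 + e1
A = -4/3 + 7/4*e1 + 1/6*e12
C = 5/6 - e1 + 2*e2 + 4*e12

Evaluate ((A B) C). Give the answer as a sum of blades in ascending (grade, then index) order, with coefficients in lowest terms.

step 1: 95/36 - 5/2*e1 - 1/6*e2 - 1/9*e12
step 2: 1039/216 - 77/18*e1 - 179/36*e2 + 143/27*e12
Answer: 1039/216 - 77/18*e1 - 179/36*e2 + 143/27*e12


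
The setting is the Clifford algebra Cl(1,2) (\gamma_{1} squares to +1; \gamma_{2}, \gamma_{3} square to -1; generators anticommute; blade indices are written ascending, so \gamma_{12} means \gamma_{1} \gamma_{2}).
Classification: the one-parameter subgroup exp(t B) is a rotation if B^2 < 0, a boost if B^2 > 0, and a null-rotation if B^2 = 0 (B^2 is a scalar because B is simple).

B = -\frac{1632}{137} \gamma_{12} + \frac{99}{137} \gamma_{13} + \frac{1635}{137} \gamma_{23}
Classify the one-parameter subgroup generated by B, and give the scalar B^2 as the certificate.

B^2 term by term: the squares give (-\frac{1632}{137})^2*(\gamma_{12})^2 + (\frac{99}{137})^2*(\gamma_{13})^2 + (\frac{1635}{137})^2*(\gamma_{23})^2 = \frac{2663424}{18769}*(+1) + \frac{9801}{18769}*(+1) + \frac{2673225}{18769}*(-1) = 0 (each basis 2-blade squares to minus the product of its generators' squares); cross terms between blades sharing an index anticommute and cancel. So B^2 = 0.
Answer: null-rotation, certificate B^2 = 0. One invariant decides it: the square 0 survives every conjugation, and its sign is exactly the classification.


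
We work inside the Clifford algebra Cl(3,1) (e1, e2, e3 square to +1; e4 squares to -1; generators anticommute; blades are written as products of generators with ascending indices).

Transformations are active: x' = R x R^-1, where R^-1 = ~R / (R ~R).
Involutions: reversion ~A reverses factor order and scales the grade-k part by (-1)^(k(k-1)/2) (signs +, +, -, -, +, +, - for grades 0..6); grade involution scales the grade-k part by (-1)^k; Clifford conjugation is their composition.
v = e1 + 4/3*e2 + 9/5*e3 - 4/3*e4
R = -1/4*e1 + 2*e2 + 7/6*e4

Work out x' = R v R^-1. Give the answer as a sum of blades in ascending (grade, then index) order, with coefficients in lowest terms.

~R = -1/4*e1 + 2*e2 + 7/6*e4, and R ~R = 389/144, so R^-1 = ~R / (389/144).
R v = 143/36 - 7/3*e1 e2 - 9/20*e1 e3 - 5/6*e1 e4 + 18/5*e2 e3 - 38/9*e2 e4 - 21/10*e3 e4
Answer: -675/389*e1 + 5308/1167*e2 - 9/5*e3 + 5560/1167*e4


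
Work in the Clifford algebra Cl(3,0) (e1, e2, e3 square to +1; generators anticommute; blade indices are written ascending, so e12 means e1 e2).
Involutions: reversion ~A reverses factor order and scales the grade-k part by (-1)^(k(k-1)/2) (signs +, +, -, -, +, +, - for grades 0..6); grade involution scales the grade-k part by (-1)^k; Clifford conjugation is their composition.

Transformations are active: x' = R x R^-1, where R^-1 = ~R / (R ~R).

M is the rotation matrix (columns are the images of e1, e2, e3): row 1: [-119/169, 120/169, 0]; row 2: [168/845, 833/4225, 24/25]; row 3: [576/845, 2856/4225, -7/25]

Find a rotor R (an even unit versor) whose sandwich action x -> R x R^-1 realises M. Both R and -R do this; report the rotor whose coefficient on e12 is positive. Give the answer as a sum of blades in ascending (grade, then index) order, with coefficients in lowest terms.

Method: write R = a + b12*e12 + b13*e13 + b23*e23 with a^2 + b12^2 + b13^2 + b23^2 = 1 (so R^-1 = ~R). Expanding the columns R e_j ~R gives tr M = 4a^2 - 1 and, from the antisymmetric part, M21 - M12 = -4a*b12, M13 - M31 = 4a*b13, M32 - M23 = -4a*b23.
Here tr M = -133/169, so a^2 = (1 + tr M)/4 = 9/169 and a = ±3/13. Taking a = 3/13: M21 - M12 = -432/845, M13 - M31 = -576/845, M32 - M23 = -48/169, giving b12 = 36/65, b13 = -48/65, b23 = 4/13, i.e. R = 3/13 + 36/65*e12 - 48/65*e13 + 4/13*e23.
Its e12 coefficient is already positive.
Answer: 3/13 + 36/65*e12 - 48/65*e13 + 4/13*e23. Uniqueness: Spin(3) -> SO(3) maps R and -R to the same rotation of trace -133/169; fixing the sign of the e12 coefficient removes the ambiguity.


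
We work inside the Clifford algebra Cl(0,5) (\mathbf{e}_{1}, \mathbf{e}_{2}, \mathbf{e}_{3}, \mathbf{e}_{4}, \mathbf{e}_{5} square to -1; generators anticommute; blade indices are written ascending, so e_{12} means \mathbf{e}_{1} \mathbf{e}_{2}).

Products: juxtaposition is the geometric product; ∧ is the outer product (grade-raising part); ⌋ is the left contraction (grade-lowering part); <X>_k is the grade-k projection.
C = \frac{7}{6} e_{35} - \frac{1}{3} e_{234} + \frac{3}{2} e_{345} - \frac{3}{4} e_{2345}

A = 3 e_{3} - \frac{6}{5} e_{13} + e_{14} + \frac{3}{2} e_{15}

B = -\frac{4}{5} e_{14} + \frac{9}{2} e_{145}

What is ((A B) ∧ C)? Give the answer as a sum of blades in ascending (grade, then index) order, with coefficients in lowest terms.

step 1: \frac{4}{5} + \frac{27}{4} e_{4} - \frac{9}{2} e_{5} + \frac{24}{25} e_{34} + \frac{6}{5} e_{45} + \frac{12}{5} e_{134} - \frac{27}{5} e_{345} - \frac{27}{2} e_{1345}
step 2: \frac{14}{15} e_{35} - \frac{4}{15} e_{234} - \frac{267}{40} e_{345} - \frac{21}{10} e_{2345}
Answer: \frac{14}{15} e_{35} - \frac{4}{15} e_{234} - \frac{267}{40} e_{345} - \frac{21}{10} e_{2345}


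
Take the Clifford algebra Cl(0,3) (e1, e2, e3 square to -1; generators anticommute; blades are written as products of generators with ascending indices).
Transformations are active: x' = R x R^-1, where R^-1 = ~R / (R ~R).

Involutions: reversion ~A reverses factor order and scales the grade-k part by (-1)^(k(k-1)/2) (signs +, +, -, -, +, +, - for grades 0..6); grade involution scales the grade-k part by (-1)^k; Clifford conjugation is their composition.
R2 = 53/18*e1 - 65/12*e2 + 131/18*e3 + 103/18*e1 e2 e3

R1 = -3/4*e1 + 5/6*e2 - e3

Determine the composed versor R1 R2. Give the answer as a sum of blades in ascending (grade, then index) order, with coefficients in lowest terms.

Distribute over the terms of R1 (each basis-blade product reordered to ascending indices, repeated generators contracted through their squares):
(-3/4*e1) R2 = 53/24 + 65/16*e1 e2 - 131/24*e1 e3 + 103/24*e2 e3
(5/6*e2) R2 = 325/72 - 265/108*e1 e2 + 515/108*e1 e3 + 655/108*e2 e3
(-e3) R2 = 131/18 + 103/18*e1 e2 + 53/18*e1 e3 - 65/12*e2 e3
Summing the partial products and collecting blades:
Answer: 14 + 3167/432*e1 e2 + 487/216*e1 e3 + 1067/216*e2 e3


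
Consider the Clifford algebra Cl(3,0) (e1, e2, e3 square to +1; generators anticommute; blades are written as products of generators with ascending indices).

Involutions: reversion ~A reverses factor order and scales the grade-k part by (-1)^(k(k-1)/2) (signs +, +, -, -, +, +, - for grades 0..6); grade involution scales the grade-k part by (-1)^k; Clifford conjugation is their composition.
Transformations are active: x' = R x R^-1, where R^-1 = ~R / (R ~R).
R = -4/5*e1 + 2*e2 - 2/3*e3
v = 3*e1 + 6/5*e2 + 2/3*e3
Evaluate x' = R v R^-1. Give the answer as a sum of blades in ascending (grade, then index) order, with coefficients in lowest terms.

~R = -4/5*e1 + 2*e2 - 2/3*e3, and R ~R = 1144/225, so R^-1 = ~R / (1144/225).
R v = -4/9 - 174/25*e1 e2 + 22/15*e1 e3 + 32/15*e2 e3
Answer: -409/143*e1 - 1108/715*e2 - 236/429*e3


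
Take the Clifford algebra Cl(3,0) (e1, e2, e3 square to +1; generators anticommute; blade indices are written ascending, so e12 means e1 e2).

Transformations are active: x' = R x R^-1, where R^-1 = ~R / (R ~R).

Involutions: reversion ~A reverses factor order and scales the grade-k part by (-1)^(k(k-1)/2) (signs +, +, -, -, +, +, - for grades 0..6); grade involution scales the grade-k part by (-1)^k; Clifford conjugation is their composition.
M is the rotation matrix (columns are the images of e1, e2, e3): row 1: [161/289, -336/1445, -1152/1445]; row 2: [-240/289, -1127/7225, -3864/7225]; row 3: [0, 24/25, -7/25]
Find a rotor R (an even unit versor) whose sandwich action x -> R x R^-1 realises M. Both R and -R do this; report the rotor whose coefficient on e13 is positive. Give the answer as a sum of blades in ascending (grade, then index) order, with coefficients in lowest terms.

Method: write R = a + b12*e12 + b13*e13 + b23*e23 with a^2 + b12^2 + b13^2 + b23^2 = 1 (so R^-1 = ~R). Expanding the columns R e_j ~R gives tr M = 4a^2 - 1 and, from the antisymmetric part, M21 - M12 = -4a*b12, M13 - M31 = 4a*b13, M32 - M23 = -4a*b23.
Here tr M = 35/289, so a^2 = (1 + tr M)/4 = 81/289 and a = ±9/17. Taking a = 9/17: M21 - M12 = -864/1445, M13 - M31 = -1152/1445, M32 - M23 = 432/289, giving b12 = 24/85, b13 = -32/85, b23 = -12/17, i.e. R = 9/17 + 24/85*e12 - 32/85*e13 - 12/17*e23.
Its e13 coefficient is negative, so report the other preimage -R.
Answer: -9/17 - 24/85*e12 + 32/85*e13 + 12/17*e23. Uniqueness: Spin(3) -> SO(3) maps R and -R to the same rotation of trace 35/289; fixing the sign of the e13 coefficient removes the ambiguity.


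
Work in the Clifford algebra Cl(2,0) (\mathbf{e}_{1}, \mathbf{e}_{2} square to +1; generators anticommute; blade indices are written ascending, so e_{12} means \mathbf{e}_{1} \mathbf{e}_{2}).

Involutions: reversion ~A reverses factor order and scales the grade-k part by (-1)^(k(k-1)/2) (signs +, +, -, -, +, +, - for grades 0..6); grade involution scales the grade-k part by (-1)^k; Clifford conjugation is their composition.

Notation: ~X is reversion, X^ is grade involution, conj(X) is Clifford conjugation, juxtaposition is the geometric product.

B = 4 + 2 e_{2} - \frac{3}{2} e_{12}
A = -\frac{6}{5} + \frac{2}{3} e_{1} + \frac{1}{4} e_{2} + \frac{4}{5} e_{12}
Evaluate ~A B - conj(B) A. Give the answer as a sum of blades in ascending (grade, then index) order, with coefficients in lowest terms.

first term: -\frac{11}{2} + \frac{173}{120} e_{1} - \frac{12}{5} e_{2} - \frac{1}{15} e_{12}
second term: -\frac{13}{2} + \frac{557}{120} e_{1} + \frac{12}{5} e_{2} + \frac{41}{15} e_{12}
Answer: 1 - \frac{16}{5} e_{1} - \frac{24}{5} e_{2} - \frac{14}{5} e_{12}


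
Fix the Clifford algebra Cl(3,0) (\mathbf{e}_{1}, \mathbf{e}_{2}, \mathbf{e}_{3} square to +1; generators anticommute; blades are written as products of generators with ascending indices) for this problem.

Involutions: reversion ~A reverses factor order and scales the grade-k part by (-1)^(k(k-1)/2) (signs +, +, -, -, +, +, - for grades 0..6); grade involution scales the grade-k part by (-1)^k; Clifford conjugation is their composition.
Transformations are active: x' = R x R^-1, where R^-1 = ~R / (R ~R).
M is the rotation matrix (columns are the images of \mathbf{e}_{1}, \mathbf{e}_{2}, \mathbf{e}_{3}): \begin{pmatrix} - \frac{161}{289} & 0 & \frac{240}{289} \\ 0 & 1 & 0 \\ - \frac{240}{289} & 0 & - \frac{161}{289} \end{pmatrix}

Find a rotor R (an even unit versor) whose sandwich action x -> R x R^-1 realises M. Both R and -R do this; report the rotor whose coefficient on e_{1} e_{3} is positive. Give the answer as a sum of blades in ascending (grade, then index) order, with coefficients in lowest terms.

Method: write R = a + b12*e_{1} e_{2} + b13*e_{1} e_{3} + b23*e_{2} e_{3} with a^2 + b12^2 + b13^2 + b23^2 = 1 (so R^-1 = ~R). Expanding the columns R e_j ~R gives tr M = 4a^2 - 1 and, from the antisymmetric part, M21 - M12 = -4a*b12, M13 - M31 = 4a*b13, M32 - M23 = -4a*b23.
Here tr M = -\frac{33}{289}, so a^2 = (1 + tr M)/4 = \frac{64}{289} and a = ±\frac{8}{17}. Taking a = \frac{8}{17}: M21 - M12 = 0, M13 - M31 = \frac{480}{289}, M32 - M23 = 0, giving b12 = 0, b13 = \frac{15}{17}, b23 = 0, i.e. R = \frac{8}{17} + \frac{15}{17} e_{1} e_{3}.
Its e_{1} e_{3} coefficient is already positive.
Answer: \frac{8}{17} + \frac{15}{17} e_{1} e_{3}. Key observation: the double cover Spin(3) -> SO(3) sends R and -R to the same matrix (trace -\frac{33}{289} here), so the stated sign of the e_{1} e_{3} coefficient is what selects one sheet.


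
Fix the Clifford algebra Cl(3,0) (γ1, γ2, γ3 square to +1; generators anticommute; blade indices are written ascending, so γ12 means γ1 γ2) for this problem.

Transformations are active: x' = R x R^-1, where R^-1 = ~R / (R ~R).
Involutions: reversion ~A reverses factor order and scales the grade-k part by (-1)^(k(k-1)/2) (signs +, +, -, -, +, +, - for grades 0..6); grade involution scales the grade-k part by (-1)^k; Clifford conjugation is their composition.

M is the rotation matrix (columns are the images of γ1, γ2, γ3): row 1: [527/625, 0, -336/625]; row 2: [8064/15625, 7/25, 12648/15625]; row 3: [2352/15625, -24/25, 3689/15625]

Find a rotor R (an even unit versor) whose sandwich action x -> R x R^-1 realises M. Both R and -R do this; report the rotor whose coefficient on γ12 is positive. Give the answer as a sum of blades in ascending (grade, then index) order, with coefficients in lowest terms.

Method: write R = a + b12*γ12 + b13*γ13 + b23*γ23 with a^2 + b12^2 + b13^2 + b23^2 = 1 (so R^-1 = ~R). Expanding the columns R e_j ~R gives tr M = 4a^2 - 1 and, from the antisymmetric part, M21 - M12 = -4a*b12, M13 - M31 = 4a*b13, M32 - M23 = -4a*b23.
Here tr M = 21239/15625, so a^2 = (1 + tr M)/4 = 9216/15625 and a = ±96/125. Taking a = 96/125: M21 - M12 = 8064/15625, M13 - M31 = -10752/15625, M32 - M23 = -27648/15625, giving b12 = -21/125, b13 = -28/125, b23 = 72/125, i.e. R = 96/125 - 21/125*γ12 - 28/125*γ13 + 72/125*γ23.
Its γ12 coefficient is negative, so report the other preimage -R.
Answer: -96/125 + 21/125*γ12 + 28/125*γ13 - 72/125*γ23. Key observation: the double cover Spin(3) -> SO(3) sends R and -R to the same matrix (trace 21239/15625 here), so the stated sign of the γ12 coefficient is what selects one sheet.


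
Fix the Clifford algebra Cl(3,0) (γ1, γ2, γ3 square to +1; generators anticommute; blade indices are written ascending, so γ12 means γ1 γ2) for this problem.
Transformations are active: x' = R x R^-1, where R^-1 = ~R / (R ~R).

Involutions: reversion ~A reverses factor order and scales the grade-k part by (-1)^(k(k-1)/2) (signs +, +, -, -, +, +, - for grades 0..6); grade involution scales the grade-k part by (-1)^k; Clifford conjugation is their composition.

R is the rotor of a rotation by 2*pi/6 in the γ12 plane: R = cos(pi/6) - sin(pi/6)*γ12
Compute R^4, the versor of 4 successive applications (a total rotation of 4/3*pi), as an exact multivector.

Half-angle bookkeeping: 4 applications in γ12 add up to rotor phase 4*pi/6 = 2*pi/3, so R^4 = cos(2*pi/3) - sin(2*pi/3)*γ12.
cos(2*pi/3) = -1/2 and sin(2*pi/3) = sqrt(3)/2, so R^4 = -1/2 - sqrt(3)/2*γ12. The net rotation is 4/3*pi; the rotor keeps the half-angle phase exactly.
Answer: -1/2 - sqrt(3)/2*γ12


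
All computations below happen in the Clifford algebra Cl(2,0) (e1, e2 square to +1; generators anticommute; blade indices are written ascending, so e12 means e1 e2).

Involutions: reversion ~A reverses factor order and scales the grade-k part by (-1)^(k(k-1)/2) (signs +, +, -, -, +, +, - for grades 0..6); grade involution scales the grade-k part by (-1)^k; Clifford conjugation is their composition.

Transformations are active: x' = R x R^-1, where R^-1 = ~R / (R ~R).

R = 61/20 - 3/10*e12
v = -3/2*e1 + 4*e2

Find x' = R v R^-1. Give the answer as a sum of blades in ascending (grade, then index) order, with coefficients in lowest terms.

~R = 61/20 + 3/10*e12, and R ~R = 3757/400, so R^-1 = ~R / (3757/400).
R v = -231/40*e1 + 47/4*e2
Answer: -16911/7514*e1 + 13642/3757*e2


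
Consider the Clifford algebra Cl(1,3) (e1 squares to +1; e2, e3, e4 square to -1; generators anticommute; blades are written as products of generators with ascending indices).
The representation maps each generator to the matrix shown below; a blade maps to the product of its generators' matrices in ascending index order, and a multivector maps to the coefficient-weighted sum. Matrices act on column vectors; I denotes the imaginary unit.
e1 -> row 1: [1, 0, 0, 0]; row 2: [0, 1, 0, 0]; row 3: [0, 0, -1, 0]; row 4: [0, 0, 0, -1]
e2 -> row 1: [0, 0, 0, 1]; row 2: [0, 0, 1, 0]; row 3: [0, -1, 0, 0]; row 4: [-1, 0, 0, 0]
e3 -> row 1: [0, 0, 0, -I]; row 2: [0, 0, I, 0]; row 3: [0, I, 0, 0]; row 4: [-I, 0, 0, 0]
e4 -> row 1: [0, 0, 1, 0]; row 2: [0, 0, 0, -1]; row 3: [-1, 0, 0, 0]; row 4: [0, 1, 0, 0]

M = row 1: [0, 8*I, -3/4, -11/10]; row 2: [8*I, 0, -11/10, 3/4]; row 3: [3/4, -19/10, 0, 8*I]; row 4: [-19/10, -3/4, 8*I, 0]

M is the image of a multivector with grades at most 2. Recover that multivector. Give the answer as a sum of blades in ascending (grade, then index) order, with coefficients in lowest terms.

Method: the blade images are trace-orthogonal — tr(rho(e_A) rho(e_B)^-1) = 4 if A = B and 0 otherwise — and rho(e_A)^-1 = (e_A)^2 * rho(e_A) with (e_A)^2 = +1 or -1, so the coefficient of e_A in the preimage is (e_A)^2 * tr(M rho(e_A))/4.
Nonzero projections over blades of grade <= 2: e2: (e2)^2 = -1, tr(M rho(e2)) = -8/5, coefficient 2/5; e4: (e4)^2 = -1, tr(M rho(e4)) = 3, coefficient -3/4; e1 e2: (e1 e2)^2 = +1, tr(M rho(e1 e2)) = -6, coefficient -3/2; e3 e4: (e3 e4)^2 = -1, tr(M rho(e3 e4)) = 32, coefficient -8. Every other blade of grade <= 2 projects to 0.
Answer: 2/5*e2 - 3/4*e4 - 3/2*e1 e2 - 8*e3 e4


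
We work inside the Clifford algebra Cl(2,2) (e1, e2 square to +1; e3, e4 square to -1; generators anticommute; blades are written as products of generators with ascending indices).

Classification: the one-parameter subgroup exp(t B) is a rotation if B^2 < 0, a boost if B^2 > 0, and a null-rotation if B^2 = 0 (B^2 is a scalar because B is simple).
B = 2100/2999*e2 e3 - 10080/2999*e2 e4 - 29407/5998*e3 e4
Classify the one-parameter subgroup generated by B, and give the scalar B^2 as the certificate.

B^2 term by term: the squares give (2100/2999)^2*(e2 e3)^2 + (-10080/2999)^2*(e2 e4)^2 + (-29407/5998)^2*(e3 e4)^2 = 4410000/8994001*(+1) + 101606400/8994001*(+1) + 864771649/35976004*(-1) = -49/4 (each basis 2-blade squares to minus the product of its generators' squares); cross terms between blades sharing an index anticommute and cancel. So B^2 = -49/4.
Answer: rotation, certificate B^2 = -49/4. No conjugation can change B^2 = -49/4; the sign gives the class.


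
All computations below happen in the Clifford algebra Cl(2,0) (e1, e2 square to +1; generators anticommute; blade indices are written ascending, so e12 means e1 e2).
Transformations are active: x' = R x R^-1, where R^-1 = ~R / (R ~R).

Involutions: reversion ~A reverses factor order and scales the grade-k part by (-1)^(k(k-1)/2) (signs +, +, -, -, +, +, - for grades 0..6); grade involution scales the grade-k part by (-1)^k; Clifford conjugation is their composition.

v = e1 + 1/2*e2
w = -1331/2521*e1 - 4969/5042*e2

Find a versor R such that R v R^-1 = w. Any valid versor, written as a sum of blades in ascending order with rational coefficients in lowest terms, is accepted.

The midline construction: v and w both square to 5/4, so reflecting in their sum 1190/2521*e1 - 1224/2521*e2 exchanges them.
Answer: 1190/2521*e1 - 1224/2521*e2


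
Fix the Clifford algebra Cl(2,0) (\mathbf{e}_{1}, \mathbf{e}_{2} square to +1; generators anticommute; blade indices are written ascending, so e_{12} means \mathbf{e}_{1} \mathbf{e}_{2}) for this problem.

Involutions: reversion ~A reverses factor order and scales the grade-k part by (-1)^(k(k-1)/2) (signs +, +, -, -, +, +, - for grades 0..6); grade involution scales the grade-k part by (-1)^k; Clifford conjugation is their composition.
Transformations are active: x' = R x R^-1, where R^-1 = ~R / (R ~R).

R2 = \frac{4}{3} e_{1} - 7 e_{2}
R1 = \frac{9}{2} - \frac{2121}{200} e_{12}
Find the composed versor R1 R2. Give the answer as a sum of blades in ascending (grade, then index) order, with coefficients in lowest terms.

Distribute over the terms of R1 (each basis-blade product reordered to ascending indices, repeated generators contracted through their squares):
(\frac{9}{2}) R2 = 6 e_{1} - \frac{63}{2} e_{2}
(-\frac{2121}{200} e_{12}) R2 = \frac{14847}{200} e_{1} + \frac{707}{50} e_{2}
Summing the partial products and collecting blades:
Answer: \frac{16047}{200} e_{1} - \frac{434}{25} e_{2}


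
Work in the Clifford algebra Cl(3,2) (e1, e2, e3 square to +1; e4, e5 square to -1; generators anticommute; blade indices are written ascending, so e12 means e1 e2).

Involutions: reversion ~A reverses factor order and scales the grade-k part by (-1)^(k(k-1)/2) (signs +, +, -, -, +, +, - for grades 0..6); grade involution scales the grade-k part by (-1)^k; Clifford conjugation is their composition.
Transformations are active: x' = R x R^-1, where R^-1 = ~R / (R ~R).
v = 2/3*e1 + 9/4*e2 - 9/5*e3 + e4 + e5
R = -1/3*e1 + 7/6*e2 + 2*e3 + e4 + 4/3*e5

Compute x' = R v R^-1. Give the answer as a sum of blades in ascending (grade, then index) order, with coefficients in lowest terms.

~R = -1/3*e1 + 7/6*e2 + 2*e3 + e4 + 4/3*e5, and R ~R = 97/36, so R^-1 = ~R / (97/36).
R v = -1271/360 - 55/36*e12 - 11/15*e13 - e14 - 11/9*e15 - 33/5*e23 - 13/12*e24 - 11/6*e25 + 19/5*e34 + 22/5*e35 - 1/3*e45
Answer: 301/1455*e1 - 30889/5820*e2 - 1669/485*e3 - 1756/485*e4 - 6539/1455*e5


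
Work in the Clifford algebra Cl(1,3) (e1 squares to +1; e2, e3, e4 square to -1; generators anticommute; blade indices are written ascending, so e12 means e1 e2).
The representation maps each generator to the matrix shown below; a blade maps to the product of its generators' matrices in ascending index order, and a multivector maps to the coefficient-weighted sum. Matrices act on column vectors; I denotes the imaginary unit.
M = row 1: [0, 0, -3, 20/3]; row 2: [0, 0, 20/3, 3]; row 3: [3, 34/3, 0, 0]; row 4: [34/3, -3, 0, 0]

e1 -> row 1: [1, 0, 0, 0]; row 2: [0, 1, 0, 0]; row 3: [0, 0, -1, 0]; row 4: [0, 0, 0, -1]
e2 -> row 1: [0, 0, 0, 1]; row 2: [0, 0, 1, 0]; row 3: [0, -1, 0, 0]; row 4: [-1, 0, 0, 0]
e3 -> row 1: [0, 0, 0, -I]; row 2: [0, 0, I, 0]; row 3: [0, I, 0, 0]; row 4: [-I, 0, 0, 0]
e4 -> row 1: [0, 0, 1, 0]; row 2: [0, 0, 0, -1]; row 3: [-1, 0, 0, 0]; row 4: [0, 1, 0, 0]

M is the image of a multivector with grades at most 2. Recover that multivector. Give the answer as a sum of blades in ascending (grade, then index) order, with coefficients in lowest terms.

Method: the blade images are trace-orthogonal — tr(rho(e_A) rho(e_B)^-1) = 4 if A = B and 0 otherwise — and rho(e_A)^-1 = (e_A)^2 * rho(e_A) with (e_A)^2 = +1 or -1, so the coefficient of e_A in the preimage is (e_A)^2 * tr(M rho(e_A))/4.
Nonzero projections over blades of grade <= 2: e2: (e2)^2 = -1, tr(M rho(e2)) = 28/3, coefficient -7/3; e4: (e4)^2 = -1, tr(M rho(e4)) = 12, coefficient -3; e12: (e12)^2 = +1, tr(M rho(e12)) = 36, coefficient 9. Every other blade of grade <= 2 projects to 0.
Answer: -7/3*e2 - 3*e4 + 9*e12


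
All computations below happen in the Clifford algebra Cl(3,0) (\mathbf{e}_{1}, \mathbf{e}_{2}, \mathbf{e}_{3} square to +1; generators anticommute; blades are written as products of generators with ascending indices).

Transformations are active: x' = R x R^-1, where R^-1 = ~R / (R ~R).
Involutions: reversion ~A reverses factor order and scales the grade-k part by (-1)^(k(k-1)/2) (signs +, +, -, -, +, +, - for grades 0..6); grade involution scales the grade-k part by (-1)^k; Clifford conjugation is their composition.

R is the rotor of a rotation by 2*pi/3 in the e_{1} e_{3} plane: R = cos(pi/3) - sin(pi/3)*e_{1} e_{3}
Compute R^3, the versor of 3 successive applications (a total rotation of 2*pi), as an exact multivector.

Rotor phase runs at HALF the rotation angle; powers of one rotor simply add phase, so after 3 steps in e_{1} e_{3} the phase is 3*pi/3 = \pi and R^3 = cos(\pi) - sin(\pi)*e_{1} e_{3}.
cos(\pi) = -1 and sin(\pi) = 0, so R^3 = -1. The total rotation 2*pi is 1 full turn, so every vector returns to itself, yet the rotor is -1, on the OTHER sheet of the double cover (an odd number of 2*pi turns).
Answer: -1


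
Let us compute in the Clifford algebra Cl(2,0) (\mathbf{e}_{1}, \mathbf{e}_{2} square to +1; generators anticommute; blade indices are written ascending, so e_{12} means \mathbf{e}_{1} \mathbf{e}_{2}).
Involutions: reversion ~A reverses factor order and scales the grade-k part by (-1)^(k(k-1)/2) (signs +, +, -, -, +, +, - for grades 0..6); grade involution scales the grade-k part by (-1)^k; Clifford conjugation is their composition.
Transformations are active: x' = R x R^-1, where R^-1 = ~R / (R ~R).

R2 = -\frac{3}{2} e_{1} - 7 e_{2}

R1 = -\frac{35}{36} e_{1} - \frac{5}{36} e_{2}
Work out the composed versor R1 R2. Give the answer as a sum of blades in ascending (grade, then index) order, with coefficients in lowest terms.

Distribute over the terms of R1 (each basis-blade product reordered to ascending indices, repeated generators contracted through their squares):
(-\frac{35}{36} e_{1}) R2 = \frac{35}{24} + \frac{245}{36} e_{12}
(-\frac{5}{36} e_{2}) R2 = \frac{35}{36} - \frac{5}{24} e_{12}
Summing the partial products and collecting blades:
Answer: \frac{175}{72} + \frac{475}{72} e_{12}


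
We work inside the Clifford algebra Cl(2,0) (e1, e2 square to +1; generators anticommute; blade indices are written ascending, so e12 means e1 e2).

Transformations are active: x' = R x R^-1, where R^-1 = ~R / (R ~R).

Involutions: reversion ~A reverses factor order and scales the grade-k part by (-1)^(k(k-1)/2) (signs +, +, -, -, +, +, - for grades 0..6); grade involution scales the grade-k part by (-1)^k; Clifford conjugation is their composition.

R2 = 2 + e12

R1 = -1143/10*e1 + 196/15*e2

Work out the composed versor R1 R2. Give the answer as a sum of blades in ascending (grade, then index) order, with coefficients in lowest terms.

Distribute over the terms of R1 (each basis-blade product reordered to ascending indices, repeated generators contracted through their squares):
(-1143/10*e1) R2 = -1143/5*e1 - 1143/10*e2
(196/15*e2) R2 = -196/15*e1 + 392/15*e2
Summing the partial products and collecting blades:
Answer: -725/3*e1 - 529/6*e2


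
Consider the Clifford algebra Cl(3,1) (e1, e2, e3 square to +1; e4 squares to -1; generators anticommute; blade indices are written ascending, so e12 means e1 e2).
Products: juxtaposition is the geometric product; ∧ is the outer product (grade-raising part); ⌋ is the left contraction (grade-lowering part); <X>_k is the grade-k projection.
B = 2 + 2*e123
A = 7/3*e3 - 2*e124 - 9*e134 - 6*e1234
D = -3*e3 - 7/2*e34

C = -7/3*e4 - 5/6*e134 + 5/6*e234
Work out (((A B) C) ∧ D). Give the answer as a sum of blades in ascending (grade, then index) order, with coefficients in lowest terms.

step 1: 14/3*e3 - 12*e4 + 14/3*e12 + 18*e24 - 4*e34 - 4*e124 - 18*e134 - 12*e1234
step 2: -13 - 20/3*e1 + 86/3*e2 - 73/3*e3 - 73/3*e12 - 146/3*e13 + 35/9*e14 + 40/3*e23 - 35/9*e24 - 98/9*e34 - 43*e123 - 98/9*e124 + 35/9*e134 + 35/9*e234
step 3: 39*e3 + 20*e13 - 86*e23 + 91/2*e34 + 73*e123 + 35*e134 - 112*e234 + 105/2*e1234
Answer: 39*e3 + 20*e13 - 86*e23 + 91/2*e34 + 73*e123 + 35*e134 - 112*e234 + 105/2*e1234


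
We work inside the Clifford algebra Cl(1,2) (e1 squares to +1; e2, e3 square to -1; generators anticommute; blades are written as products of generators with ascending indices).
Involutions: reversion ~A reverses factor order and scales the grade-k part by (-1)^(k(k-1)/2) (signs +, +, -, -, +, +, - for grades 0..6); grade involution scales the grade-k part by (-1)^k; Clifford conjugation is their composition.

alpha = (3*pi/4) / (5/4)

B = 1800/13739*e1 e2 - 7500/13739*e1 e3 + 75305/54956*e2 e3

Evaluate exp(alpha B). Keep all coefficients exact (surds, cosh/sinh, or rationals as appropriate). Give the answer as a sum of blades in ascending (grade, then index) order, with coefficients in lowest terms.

B^2 term by term: the squares give (1800/13739)^2*(e1 e2)^2 + (-7500/13739)^2*(e1 e3)^2 + (75305/54956)^2*(e2 e3)^2 = 3240000/188760121*(+1) + 56250000/188760121*(+1) + 5670843025/3020161936*(-1) = -25/16 (each basis 2-blade squares to minus the product of its generators' squares); cross terms between blades sharing an index anticommute and cancel. So B^2 = -25/16.
B^2 = -25/16 — circular case — the even/odd split gives cos and sin: l = 5/4, alpha*l = 3*pi/4, so exp(alpha B) = cos(3*pi/4) + (sin(3*pi/4)/(5/4))*B = -sqrt(2)/2 + (2*sqrt(2)/5)*B.
Answer: -sqrt(2)/2 + 720*sqrt(2)/13739*e1 e2 - 3000*sqrt(2)/13739*e1 e3 + 15061*sqrt(2)/27478*e2 e3
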